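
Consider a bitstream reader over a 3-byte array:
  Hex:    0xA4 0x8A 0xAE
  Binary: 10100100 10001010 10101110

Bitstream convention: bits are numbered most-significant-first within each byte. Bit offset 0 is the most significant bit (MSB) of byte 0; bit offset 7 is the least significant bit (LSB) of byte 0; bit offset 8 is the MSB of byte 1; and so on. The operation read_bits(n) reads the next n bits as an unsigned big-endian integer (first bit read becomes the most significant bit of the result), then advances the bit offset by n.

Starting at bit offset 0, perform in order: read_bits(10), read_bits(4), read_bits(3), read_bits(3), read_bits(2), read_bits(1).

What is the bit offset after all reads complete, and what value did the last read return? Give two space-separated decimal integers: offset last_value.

Read 1: bits[0:10] width=10 -> value=658 (bin 1010010010); offset now 10 = byte 1 bit 2; 14 bits remain
Read 2: bits[10:14] width=4 -> value=2 (bin 0010); offset now 14 = byte 1 bit 6; 10 bits remain
Read 3: bits[14:17] width=3 -> value=5 (bin 101); offset now 17 = byte 2 bit 1; 7 bits remain
Read 4: bits[17:20] width=3 -> value=2 (bin 010); offset now 20 = byte 2 bit 4; 4 bits remain
Read 5: bits[20:22] width=2 -> value=3 (bin 11); offset now 22 = byte 2 bit 6; 2 bits remain
Read 6: bits[22:23] width=1 -> value=1 (bin 1); offset now 23 = byte 2 bit 7; 1 bits remain

Answer: 23 1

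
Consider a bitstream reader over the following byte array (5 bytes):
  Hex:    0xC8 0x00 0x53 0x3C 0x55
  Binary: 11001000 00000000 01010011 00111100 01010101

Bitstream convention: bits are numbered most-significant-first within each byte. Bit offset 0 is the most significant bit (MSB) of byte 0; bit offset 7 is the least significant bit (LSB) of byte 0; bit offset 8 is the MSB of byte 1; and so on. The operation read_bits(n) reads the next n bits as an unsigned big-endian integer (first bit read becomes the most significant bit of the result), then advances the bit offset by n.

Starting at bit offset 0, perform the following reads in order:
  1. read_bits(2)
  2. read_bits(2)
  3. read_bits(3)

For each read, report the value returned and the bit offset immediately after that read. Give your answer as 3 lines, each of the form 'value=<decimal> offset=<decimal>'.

Read 1: bits[0:2] width=2 -> value=3 (bin 11); offset now 2 = byte 0 bit 2; 38 bits remain
Read 2: bits[2:4] width=2 -> value=0 (bin 00); offset now 4 = byte 0 bit 4; 36 bits remain
Read 3: bits[4:7] width=3 -> value=4 (bin 100); offset now 7 = byte 0 bit 7; 33 bits remain

Answer: value=3 offset=2
value=0 offset=4
value=4 offset=7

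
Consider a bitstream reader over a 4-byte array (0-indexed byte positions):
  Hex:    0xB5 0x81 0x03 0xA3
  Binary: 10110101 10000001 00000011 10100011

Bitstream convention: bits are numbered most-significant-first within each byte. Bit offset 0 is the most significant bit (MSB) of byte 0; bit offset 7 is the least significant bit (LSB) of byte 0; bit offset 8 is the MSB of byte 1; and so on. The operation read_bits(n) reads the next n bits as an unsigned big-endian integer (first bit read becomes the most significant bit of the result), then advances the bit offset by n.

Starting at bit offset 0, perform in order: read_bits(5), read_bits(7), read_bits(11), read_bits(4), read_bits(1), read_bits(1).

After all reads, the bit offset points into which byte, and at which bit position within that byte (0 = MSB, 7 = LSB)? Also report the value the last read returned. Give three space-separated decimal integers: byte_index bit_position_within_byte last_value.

Answer: 3 5 0

Derivation:
Read 1: bits[0:5] width=5 -> value=22 (bin 10110); offset now 5 = byte 0 bit 5; 27 bits remain
Read 2: bits[5:12] width=7 -> value=88 (bin 1011000); offset now 12 = byte 1 bit 4; 20 bits remain
Read 3: bits[12:23] width=11 -> value=129 (bin 00010000001); offset now 23 = byte 2 bit 7; 9 bits remain
Read 4: bits[23:27] width=4 -> value=13 (bin 1101); offset now 27 = byte 3 bit 3; 5 bits remain
Read 5: bits[27:28] width=1 -> value=0 (bin 0); offset now 28 = byte 3 bit 4; 4 bits remain
Read 6: bits[28:29] width=1 -> value=0 (bin 0); offset now 29 = byte 3 bit 5; 3 bits remain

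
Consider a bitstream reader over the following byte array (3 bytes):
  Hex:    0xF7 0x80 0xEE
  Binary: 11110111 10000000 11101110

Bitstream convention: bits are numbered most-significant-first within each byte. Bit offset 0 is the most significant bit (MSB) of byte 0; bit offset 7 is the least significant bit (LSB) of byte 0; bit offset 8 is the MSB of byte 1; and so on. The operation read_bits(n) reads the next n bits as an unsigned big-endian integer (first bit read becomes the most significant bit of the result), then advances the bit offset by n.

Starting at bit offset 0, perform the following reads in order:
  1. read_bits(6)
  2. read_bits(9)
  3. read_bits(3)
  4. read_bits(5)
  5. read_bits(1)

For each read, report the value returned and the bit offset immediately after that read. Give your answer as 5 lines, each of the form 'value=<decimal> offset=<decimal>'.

Read 1: bits[0:6] width=6 -> value=61 (bin 111101); offset now 6 = byte 0 bit 6; 18 bits remain
Read 2: bits[6:15] width=9 -> value=448 (bin 111000000); offset now 15 = byte 1 bit 7; 9 bits remain
Read 3: bits[15:18] width=3 -> value=3 (bin 011); offset now 18 = byte 2 bit 2; 6 bits remain
Read 4: bits[18:23] width=5 -> value=23 (bin 10111); offset now 23 = byte 2 bit 7; 1 bits remain
Read 5: bits[23:24] width=1 -> value=0 (bin 0); offset now 24 = byte 3 bit 0; 0 bits remain

Answer: value=61 offset=6
value=448 offset=15
value=3 offset=18
value=23 offset=23
value=0 offset=24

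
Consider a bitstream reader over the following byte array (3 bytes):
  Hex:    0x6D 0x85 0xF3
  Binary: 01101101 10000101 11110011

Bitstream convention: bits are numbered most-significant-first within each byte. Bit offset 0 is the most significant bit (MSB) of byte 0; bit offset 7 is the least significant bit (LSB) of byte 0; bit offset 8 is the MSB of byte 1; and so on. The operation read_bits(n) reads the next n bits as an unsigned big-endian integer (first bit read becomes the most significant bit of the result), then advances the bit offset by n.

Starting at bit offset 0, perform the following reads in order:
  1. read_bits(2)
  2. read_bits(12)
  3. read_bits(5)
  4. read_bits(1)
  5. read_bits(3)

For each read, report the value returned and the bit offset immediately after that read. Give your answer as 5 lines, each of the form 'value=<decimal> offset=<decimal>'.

Answer: value=1 offset=2
value=2913 offset=14
value=15 offset=19
value=1 offset=20
value=1 offset=23

Derivation:
Read 1: bits[0:2] width=2 -> value=1 (bin 01); offset now 2 = byte 0 bit 2; 22 bits remain
Read 2: bits[2:14] width=12 -> value=2913 (bin 101101100001); offset now 14 = byte 1 bit 6; 10 bits remain
Read 3: bits[14:19] width=5 -> value=15 (bin 01111); offset now 19 = byte 2 bit 3; 5 bits remain
Read 4: bits[19:20] width=1 -> value=1 (bin 1); offset now 20 = byte 2 bit 4; 4 bits remain
Read 5: bits[20:23] width=3 -> value=1 (bin 001); offset now 23 = byte 2 bit 7; 1 bits remain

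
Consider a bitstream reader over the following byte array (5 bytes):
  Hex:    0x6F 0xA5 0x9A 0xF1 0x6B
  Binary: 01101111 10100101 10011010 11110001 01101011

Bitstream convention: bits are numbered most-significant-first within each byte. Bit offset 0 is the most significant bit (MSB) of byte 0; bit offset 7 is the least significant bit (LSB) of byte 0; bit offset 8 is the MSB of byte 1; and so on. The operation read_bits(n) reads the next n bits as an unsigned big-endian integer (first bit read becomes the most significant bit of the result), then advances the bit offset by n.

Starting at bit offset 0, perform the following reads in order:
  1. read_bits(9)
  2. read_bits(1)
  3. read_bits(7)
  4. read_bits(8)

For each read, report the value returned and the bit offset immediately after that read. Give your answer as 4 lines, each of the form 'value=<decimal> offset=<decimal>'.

Answer: value=223 offset=9
value=0 offset=10
value=75 offset=17
value=53 offset=25

Derivation:
Read 1: bits[0:9] width=9 -> value=223 (bin 011011111); offset now 9 = byte 1 bit 1; 31 bits remain
Read 2: bits[9:10] width=1 -> value=0 (bin 0); offset now 10 = byte 1 bit 2; 30 bits remain
Read 3: bits[10:17] width=7 -> value=75 (bin 1001011); offset now 17 = byte 2 bit 1; 23 bits remain
Read 4: bits[17:25] width=8 -> value=53 (bin 00110101); offset now 25 = byte 3 bit 1; 15 bits remain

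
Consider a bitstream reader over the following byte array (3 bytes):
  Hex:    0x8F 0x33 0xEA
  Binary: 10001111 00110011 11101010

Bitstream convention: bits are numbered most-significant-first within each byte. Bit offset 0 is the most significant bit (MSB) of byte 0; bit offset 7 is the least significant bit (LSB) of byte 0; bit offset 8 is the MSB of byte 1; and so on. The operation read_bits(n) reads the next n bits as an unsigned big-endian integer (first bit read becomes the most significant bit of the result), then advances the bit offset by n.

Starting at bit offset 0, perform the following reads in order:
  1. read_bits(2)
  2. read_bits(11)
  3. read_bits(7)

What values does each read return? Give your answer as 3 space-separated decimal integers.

Answer: 2 486 62

Derivation:
Read 1: bits[0:2] width=2 -> value=2 (bin 10); offset now 2 = byte 0 bit 2; 22 bits remain
Read 2: bits[2:13] width=11 -> value=486 (bin 00111100110); offset now 13 = byte 1 bit 5; 11 bits remain
Read 3: bits[13:20] width=7 -> value=62 (bin 0111110); offset now 20 = byte 2 bit 4; 4 bits remain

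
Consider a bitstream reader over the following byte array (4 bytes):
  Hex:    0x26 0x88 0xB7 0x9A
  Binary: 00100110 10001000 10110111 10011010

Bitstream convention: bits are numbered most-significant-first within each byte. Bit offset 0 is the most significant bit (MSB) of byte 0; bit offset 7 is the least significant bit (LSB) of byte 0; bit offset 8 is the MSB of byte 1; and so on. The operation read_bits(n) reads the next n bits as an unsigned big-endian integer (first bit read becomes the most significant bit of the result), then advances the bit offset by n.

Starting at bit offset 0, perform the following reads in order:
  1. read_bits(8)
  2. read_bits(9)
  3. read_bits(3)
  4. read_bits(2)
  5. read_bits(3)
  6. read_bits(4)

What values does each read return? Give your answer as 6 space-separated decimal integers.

Read 1: bits[0:8] width=8 -> value=38 (bin 00100110); offset now 8 = byte 1 bit 0; 24 bits remain
Read 2: bits[8:17] width=9 -> value=273 (bin 100010001); offset now 17 = byte 2 bit 1; 15 bits remain
Read 3: bits[17:20] width=3 -> value=3 (bin 011); offset now 20 = byte 2 bit 4; 12 bits remain
Read 4: bits[20:22] width=2 -> value=1 (bin 01); offset now 22 = byte 2 bit 6; 10 bits remain
Read 5: bits[22:25] width=3 -> value=7 (bin 111); offset now 25 = byte 3 bit 1; 7 bits remain
Read 6: bits[25:29] width=4 -> value=3 (bin 0011); offset now 29 = byte 3 bit 5; 3 bits remain

Answer: 38 273 3 1 7 3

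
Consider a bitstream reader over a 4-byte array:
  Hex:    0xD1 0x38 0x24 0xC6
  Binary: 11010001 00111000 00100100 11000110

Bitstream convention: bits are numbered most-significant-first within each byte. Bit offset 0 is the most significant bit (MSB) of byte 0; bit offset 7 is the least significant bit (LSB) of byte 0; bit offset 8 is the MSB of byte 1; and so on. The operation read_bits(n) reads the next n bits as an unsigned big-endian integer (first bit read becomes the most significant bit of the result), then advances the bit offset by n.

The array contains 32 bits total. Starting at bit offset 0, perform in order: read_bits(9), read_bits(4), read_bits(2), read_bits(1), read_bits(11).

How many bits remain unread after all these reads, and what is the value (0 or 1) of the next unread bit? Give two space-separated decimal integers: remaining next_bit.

Answer: 5 0

Derivation:
Read 1: bits[0:9] width=9 -> value=418 (bin 110100010); offset now 9 = byte 1 bit 1; 23 bits remain
Read 2: bits[9:13] width=4 -> value=7 (bin 0111); offset now 13 = byte 1 bit 5; 19 bits remain
Read 3: bits[13:15] width=2 -> value=0 (bin 00); offset now 15 = byte 1 bit 7; 17 bits remain
Read 4: bits[15:16] width=1 -> value=0 (bin 0); offset now 16 = byte 2 bit 0; 16 bits remain
Read 5: bits[16:27] width=11 -> value=294 (bin 00100100110); offset now 27 = byte 3 bit 3; 5 bits remain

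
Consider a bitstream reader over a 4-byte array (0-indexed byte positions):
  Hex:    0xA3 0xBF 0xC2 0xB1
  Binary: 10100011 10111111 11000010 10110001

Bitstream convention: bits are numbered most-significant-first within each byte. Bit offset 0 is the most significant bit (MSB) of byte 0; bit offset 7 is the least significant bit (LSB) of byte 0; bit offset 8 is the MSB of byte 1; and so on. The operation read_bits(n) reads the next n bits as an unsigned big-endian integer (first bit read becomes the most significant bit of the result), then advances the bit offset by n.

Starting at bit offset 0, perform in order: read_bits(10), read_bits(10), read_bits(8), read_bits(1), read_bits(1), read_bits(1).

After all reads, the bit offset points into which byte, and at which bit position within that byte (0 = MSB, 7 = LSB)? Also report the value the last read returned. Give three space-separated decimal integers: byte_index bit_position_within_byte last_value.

Answer: 3 7 0

Derivation:
Read 1: bits[0:10] width=10 -> value=654 (bin 1010001110); offset now 10 = byte 1 bit 2; 22 bits remain
Read 2: bits[10:20] width=10 -> value=1020 (bin 1111111100); offset now 20 = byte 2 bit 4; 12 bits remain
Read 3: bits[20:28] width=8 -> value=43 (bin 00101011); offset now 28 = byte 3 bit 4; 4 bits remain
Read 4: bits[28:29] width=1 -> value=0 (bin 0); offset now 29 = byte 3 bit 5; 3 bits remain
Read 5: bits[29:30] width=1 -> value=0 (bin 0); offset now 30 = byte 3 bit 6; 2 bits remain
Read 6: bits[30:31] width=1 -> value=0 (bin 0); offset now 31 = byte 3 bit 7; 1 bits remain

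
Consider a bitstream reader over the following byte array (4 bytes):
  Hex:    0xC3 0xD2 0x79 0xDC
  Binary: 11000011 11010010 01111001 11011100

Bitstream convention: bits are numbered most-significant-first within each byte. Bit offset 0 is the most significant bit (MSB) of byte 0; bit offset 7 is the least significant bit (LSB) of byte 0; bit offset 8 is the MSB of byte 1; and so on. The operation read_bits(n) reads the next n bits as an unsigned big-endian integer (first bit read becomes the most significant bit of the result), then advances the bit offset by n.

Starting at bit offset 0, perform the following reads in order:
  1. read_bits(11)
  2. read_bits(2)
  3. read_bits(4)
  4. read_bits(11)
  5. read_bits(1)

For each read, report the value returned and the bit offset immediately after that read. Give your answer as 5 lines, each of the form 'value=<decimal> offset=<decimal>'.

Answer: value=1566 offset=11
value=2 offset=13
value=4 offset=17
value=1949 offset=28
value=1 offset=29

Derivation:
Read 1: bits[0:11] width=11 -> value=1566 (bin 11000011110); offset now 11 = byte 1 bit 3; 21 bits remain
Read 2: bits[11:13] width=2 -> value=2 (bin 10); offset now 13 = byte 1 bit 5; 19 bits remain
Read 3: bits[13:17] width=4 -> value=4 (bin 0100); offset now 17 = byte 2 bit 1; 15 bits remain
Read 4: bits[17:28] width=11 -> value=1949 (bin 11110011101); offset now 28 = byte 3 bit 4; 4 bits remain
Read 5: bits[28:29] width=1 -> value=1 (bin 1); offset now 29 = byte 3 bit 5; 3 bits remain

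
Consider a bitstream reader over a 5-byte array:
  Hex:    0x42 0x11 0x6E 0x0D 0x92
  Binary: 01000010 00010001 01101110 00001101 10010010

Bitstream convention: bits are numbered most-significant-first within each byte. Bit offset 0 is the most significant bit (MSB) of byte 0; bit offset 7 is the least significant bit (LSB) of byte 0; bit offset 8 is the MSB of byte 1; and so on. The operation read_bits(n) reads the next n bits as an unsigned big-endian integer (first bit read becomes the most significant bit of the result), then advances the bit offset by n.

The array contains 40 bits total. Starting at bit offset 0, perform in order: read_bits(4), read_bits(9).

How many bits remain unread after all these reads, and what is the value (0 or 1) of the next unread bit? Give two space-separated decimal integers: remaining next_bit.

Answer: 27 0

Derivation:
Read 1: bits[0:4] width=4 -> value=4 (bin 0100); offset now 4 = byte 0 bit 4; 36 bits remain
Read 2: bits[4:13] width=9 -> value=66 (bin 001000010); offset now 13 = byte 1 bit 5; 27 bits remain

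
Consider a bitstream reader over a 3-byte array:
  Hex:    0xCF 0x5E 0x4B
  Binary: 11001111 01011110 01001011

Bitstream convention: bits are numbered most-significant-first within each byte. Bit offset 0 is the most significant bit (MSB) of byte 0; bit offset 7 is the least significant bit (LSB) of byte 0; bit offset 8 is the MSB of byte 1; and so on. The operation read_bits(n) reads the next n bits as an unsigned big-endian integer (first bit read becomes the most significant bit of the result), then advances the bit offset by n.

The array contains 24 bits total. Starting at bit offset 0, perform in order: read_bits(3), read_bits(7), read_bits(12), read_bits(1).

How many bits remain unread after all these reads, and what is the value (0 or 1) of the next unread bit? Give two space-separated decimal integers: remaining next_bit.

Read 1: bits[0:3] width=3 -> value=6 (bin 110); offset now 3 = byte 0 bit 3; 21 bits remain
Read 2: bits[3:10] width=7 -> value=61 (bin 0111101); offset now 10 = byte 1 bit 2; 14 bits remain
Read 3: bits[10:22] width=12 -> value=1938 (bin 011110010010); offset now 22 = byte 2 bit 6; 2 bits remain
Read 4: bits[22:23] width=1 -> value=1 (bin 1); offset now 23 = byte 2 bit 7; 1 bits remain

Answer: 1 1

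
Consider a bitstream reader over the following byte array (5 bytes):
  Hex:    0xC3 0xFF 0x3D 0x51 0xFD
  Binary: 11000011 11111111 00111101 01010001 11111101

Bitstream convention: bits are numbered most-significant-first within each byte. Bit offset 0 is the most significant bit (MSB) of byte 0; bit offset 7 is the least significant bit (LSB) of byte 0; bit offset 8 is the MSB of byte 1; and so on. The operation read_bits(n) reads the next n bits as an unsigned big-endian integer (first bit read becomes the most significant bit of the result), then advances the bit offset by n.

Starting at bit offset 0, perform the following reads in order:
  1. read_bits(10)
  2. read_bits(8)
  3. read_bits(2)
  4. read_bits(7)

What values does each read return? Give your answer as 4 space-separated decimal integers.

Answer: 783 252 3 106

Derivation:
Read 1: bits[0:10] width=10 -> value=783 (bin 1100001111); offset now 10 = byte 1 bit 2; 30 bits remain
Read 2: bits[10:18] width=8 -> value=252 (bin 11111100); offset now 18 = byte 2 bit 2; 22 bits remain
Read 3: bits[18:20] width=2 -> value=3 (bin 11); offset now 20 = byte 2 bit 4; 20 bits remain
Read 4: bits[20:27] width=7 -> value=106 (bin 1101010); offset now 27 = byte 3 bit 3; 13 bits remain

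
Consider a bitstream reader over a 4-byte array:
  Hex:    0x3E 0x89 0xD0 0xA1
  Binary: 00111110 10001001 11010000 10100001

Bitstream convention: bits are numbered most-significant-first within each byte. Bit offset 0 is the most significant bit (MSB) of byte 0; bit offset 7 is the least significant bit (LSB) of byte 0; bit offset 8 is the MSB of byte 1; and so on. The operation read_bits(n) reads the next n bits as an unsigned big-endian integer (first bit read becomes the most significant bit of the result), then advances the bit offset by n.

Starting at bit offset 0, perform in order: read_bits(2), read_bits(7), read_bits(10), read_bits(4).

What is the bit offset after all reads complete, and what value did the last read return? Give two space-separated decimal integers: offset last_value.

Answer: 23 8

Derivation:
Read 1: bits[0:2] width=2 -> value=0 (bin 00); offset now 2 = byte 0 bit 2; 30 bits remain
Read 2: bits[2:9] width=7 -> value=125 (bin 1111101); offset now 9 = byte 1 bit 1; 23 bits remain
Read 3: bits[9:19] width=10 -> value=78 (bin 0001001110); offset now 19 = byte 2 bit 3; 13 bits remain
Read 4: bits[19:23] width=4 -> value=8 (bin 1000); offset now 23 = byte 2 bit 7; 9 bits remain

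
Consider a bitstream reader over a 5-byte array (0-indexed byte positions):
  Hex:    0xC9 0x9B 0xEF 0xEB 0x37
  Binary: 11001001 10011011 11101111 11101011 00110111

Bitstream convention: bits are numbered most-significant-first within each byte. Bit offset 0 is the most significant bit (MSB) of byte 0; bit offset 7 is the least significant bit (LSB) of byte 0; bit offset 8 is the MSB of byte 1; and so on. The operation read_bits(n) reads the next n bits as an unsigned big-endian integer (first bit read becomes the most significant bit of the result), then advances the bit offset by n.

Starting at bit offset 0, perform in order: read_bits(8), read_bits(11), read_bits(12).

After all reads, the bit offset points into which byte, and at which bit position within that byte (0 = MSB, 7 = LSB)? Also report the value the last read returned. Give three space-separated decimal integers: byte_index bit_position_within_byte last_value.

Read 1: bits[0:8] width=8 -> value=201 (bin 11001001); offset now 8 = byte 1 bit 0; 32 bits remain
Read 2: bits[8:19] width=11 -> value=1247 (bin 10011011111); offset now 19 = byte 2 bit 3; 21 bits remain
Read 3: bits[19:31] width=12 -> value=2037 (bin 011111110101); offset now 31 = byte 3 bit 7; 9 bits remain

Answer: 3 7 2037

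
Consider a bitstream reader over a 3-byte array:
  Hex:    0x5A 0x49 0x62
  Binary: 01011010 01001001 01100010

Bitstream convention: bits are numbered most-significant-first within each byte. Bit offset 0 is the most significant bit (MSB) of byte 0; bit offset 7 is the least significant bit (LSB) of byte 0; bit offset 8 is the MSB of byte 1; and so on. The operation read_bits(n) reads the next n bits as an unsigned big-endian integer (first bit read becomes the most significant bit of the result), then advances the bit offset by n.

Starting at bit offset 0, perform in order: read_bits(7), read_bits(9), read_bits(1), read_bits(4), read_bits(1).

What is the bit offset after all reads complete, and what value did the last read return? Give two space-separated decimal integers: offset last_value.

Answer: 22 0

Derivation:
Read 1: bits[0:7] width=7 -> value=45 (bin 0101101); offset now 7 = byte 0 bit 7; 17 bits remain
Read 2: bits[7:16] width=9 -> value=73 (bin 001001001); offset now 16 = byte 2 bit 0; 8 bits remain
Read 3: bits[16:17] width=1 -> value=0 (bin 0); offset now 17 = byte 2 bit 1; 7 bits remain
Read 4: bits[17:21] width=4 -> value=12 (bin 1100); offset now 21 = byte 2 bit 5; 3 bits remain
Read 5: bits[21:22] width=1 -> value=0 (bin 0); offset now 22 = byte 2 bit 6; 2 bits remain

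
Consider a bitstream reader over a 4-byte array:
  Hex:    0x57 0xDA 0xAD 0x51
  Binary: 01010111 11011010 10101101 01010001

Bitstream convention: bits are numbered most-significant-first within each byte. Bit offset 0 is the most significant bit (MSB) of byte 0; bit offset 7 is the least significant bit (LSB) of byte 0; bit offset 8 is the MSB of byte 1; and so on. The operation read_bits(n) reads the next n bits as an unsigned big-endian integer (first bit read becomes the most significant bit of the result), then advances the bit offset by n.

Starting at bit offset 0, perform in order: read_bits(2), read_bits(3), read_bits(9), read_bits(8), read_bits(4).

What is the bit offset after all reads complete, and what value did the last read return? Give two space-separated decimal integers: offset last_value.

Read 1: bits[0:2] width=2 -> value=1 (bin 01); offset now 2 = byte 0 bit 2; 30 bits remain
Read 2: bits[2:5] width=3 -> value=2 (bin 010); offset now 5 = byte 0 bit 5; 27 bits remain
Read 3: bits[5:14] width=9 -> value=502 (bin 111110110); offset now 14 = byte 1 bit 6; 18 bits remain
Read 4: bits[14:22] width=8 -> value=171 (bin 10101011); offset now 22 = byte 2 bit 6; 10 bits remain
Read 5: bits[22:26] width=4 -> value=5 (bin 0101); offset now 26 = byte 3 bit 2; 6 bits remain

Answer: 26 5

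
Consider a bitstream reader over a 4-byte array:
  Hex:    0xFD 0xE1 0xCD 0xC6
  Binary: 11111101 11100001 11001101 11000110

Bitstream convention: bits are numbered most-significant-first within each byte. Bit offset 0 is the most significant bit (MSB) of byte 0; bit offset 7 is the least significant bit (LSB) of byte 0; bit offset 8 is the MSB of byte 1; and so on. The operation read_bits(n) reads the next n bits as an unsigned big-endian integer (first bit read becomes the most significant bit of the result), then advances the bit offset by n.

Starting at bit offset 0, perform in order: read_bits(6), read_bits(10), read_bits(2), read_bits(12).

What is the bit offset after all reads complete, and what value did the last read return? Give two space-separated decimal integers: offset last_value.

Read 1: bits[0:6] width=6 -> value=63 (bin 111111); offset now 6 = byte 0 bit 6; 26 bits remain
Read 2: bits[6:16] width=10 -> value=481 (bin 0111100001); offset now 16 = byte 2 bit 0; 16 bits remain
Read 3: bits[16:18] width=2 -> value=3 (bin 11); offset now 18 = byte 2 bit 2; 14 bits remain
Read 4: bits[18:30] width=12 -> value=881 (bin 001101110001); offset now 30 = byte 3 bit 6; 2 bits remain

Answer: 30 881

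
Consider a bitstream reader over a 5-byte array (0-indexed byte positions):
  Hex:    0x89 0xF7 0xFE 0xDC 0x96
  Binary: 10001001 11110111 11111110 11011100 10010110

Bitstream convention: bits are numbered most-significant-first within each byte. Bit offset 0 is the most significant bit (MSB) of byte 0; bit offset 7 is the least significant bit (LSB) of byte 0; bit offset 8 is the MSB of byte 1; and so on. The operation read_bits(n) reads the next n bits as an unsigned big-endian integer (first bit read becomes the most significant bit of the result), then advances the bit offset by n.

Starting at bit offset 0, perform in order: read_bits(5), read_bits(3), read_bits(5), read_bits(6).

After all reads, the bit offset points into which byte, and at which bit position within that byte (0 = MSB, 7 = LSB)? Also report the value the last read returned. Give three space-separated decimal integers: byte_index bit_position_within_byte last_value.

Answer: 2 3 63

Derivation:
Read 1: bits[0:5] width=5 -> value=17 (bin 10001); offset now 5 = byte 0 bit 5; 35 bits remain
Read 2: bits[5:8] width=3 -> value=1 (bin 001); offset now 8 = byte 1 bit 0; 32 bits remain
Read 3: bits[8:13] width=5 -> value=30 (bin 11110); offset now 13 = byte 1 bit 5; 27 bits remain
Read 4: bits[13:19] width=6 -> value=63 (bin 111111); offset now 19 = byte 2 bit 3; 21 bits remain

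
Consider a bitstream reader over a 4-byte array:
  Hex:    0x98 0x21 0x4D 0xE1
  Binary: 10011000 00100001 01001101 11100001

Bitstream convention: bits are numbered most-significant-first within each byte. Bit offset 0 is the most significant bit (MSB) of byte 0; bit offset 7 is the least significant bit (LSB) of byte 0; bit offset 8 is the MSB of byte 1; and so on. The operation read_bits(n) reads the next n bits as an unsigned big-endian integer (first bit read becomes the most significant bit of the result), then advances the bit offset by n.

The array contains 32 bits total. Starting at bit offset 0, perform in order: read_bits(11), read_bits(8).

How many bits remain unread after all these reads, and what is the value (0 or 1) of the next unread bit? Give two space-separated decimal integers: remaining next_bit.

Answer: 13 0

Derivation:
Read 1: bits[0:11] width=11 -> value=1217 (bin 10011000001); offset now 11 = byte 1 bit 3; 21 bits remain
Read 2: bits[11:19] width=8 -> value=10 (bin 00001010); offset now 19 = byte 2 bit 3; 13 bits remain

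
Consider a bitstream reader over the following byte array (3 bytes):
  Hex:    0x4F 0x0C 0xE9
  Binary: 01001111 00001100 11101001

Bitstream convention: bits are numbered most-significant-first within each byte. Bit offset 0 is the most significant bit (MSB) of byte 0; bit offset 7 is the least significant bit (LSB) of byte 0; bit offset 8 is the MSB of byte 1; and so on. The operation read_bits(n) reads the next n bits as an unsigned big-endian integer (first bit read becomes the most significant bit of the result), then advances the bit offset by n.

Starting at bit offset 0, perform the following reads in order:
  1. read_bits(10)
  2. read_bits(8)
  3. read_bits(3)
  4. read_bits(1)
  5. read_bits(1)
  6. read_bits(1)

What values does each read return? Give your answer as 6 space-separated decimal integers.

Answer: 316 51 5 0 0 1

Derivation:
Read 1: bits[0:10] width=10 -> value=316 (bin 0100111100); offset now 10 = byte 1 bit 2; 14 bits remain
Read 2: bits[10:18] width=8 -> value=51 (bin 00110011); offset now 18 = byte 2 bit 2; 6 bits remain
Read 3: bits[18:21] width=3 -> value=5 (bin 101); offset now 21 = byte 2 bit 5; 3 bits remain
Read 4: bits[21:22] width=1 -> value=0 (bin 0); offset now 22 = byte 2 bit 6; 2 bits remain
Read 5: bits[22:23] width=1 -> value=0 (bin 0); offset now 23 = byte 2 bit 7; 1 bits remain
Read 6: bits[23:24] width=1 -> value=1 (bin 1); offset now 24 = byte 3 bit 0; 0 bits remain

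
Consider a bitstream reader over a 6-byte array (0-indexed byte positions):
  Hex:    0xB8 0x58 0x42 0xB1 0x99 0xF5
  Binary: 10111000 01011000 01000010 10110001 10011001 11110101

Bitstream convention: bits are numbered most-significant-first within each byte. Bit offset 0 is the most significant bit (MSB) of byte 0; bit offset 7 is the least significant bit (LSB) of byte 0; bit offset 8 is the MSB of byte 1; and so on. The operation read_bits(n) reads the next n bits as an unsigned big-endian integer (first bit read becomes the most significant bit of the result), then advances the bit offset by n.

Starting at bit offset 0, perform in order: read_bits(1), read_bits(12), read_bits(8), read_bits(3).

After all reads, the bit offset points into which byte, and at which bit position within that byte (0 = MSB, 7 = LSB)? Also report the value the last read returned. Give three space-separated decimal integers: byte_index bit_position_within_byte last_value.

Answer: 3 0 2

Derivation:
Read 1: bits[0:1] width=1 -> value=1 (bin 1); offset now 1 = byte 0 bit 1; 47 bits remain
Read 2: bits[1:13] width=12 -> value=1803 (bin 011100001011); offset now 13 = byte 1 bit 5; 35 bits remain
Read 3: bits[13:21] width=8 -> value=8 (bin 00001000); offset now 21 = byte 2 bit 5; 27 bits remain
Read 4: bits[21:24] width=3 -> value=2 (bin 010); offset now 24 = byte 3 bit 0; 24 bits remain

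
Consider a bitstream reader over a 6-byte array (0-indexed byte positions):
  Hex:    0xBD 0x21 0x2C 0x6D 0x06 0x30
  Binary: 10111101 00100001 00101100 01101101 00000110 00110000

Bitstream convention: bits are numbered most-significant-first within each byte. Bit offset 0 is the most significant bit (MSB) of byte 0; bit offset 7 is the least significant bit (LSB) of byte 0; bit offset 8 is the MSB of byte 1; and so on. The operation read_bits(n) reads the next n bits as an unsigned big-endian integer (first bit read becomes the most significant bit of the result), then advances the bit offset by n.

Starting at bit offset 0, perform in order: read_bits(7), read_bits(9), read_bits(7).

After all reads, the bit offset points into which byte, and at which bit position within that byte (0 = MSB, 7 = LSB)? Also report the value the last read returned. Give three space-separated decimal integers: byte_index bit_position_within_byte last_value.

Read 1: bits[0:7] width=7 -> value=94 (bin 1011110); offset now 7 = byte 0 bit 7; 41 bits remain
Read 2: bits[7:16] width=9 -> value=289 (bin 100100001); offset now 16 = byte 2 bit 0; 32 bits remain
Read 3: bits[16:23] width=7 -> value=22 (bin 0010110); offset now 23 = byte 2 bit 7; 25 bits remain

Answer: 2 7 22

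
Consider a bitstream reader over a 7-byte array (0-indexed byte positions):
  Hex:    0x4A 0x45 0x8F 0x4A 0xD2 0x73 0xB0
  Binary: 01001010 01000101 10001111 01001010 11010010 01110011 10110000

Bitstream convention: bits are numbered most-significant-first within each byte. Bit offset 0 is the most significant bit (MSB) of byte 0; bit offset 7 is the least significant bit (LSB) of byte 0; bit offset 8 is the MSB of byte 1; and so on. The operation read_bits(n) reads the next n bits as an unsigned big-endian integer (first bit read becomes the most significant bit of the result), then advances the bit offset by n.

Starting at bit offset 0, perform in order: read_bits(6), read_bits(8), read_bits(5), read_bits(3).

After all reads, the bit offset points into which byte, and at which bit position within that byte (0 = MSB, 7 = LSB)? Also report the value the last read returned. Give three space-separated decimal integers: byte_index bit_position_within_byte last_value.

Read 1: bits[0:6] width=6 -> value=18 (bin 010010); offset now 6 = byte 0 bit 6; 50 bits remain
Read 2: bits[6:14] width=8 -> value=145 (bin 10010001); offset now 14 = byte 1 bit 6; 42 bits remain
Read 3: bits[14:19] width=5 -> value=12 (bin 01100); offset now 19 = byte 2 bit 3; 37 bits remain
Read 4: bits[19:22] width=3 -> value=3 (bin 011); offset now 22 = byte 2 bit 6; 34 bits remain

Answer: 2 6 3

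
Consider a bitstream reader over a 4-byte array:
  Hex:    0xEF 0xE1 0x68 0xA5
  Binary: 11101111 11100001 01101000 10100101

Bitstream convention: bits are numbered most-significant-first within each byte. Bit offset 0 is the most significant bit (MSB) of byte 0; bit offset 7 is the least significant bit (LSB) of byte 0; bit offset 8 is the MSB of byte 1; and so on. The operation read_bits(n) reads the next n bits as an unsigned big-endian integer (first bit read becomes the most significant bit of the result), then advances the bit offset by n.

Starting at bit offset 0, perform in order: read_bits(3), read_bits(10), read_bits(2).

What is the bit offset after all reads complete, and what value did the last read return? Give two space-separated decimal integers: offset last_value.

Answer: 15 0

Derivation:
Read 1: bits[0:3] width=3 -> value=7 (bin 111); offset now 3 = byte 0 bit 3; 29 bits remain
Read 2: bits[3:13] width=10 -> value=508 (bin 0111111100); offset now 13 = byte 1 bit 5; 19 bits remain
Read 3: bits[13:15] width=2 -> value=0 (bin 00); offset now 15 = byte 1 bit 7; 17 bits remain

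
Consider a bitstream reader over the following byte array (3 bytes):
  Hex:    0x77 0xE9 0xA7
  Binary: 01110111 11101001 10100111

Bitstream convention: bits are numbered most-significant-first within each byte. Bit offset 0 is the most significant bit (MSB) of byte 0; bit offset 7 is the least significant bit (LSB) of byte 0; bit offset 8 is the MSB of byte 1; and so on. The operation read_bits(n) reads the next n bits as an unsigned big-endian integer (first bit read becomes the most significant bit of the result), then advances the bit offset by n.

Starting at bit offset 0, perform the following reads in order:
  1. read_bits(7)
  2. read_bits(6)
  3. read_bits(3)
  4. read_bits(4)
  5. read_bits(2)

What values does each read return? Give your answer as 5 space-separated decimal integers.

Answer: 59 61 1 10 1

Derivation:
Read 1: bits[0:7] width=7 -> value=59 (bin 0111011); offset now 7 = byte 0 bit 7; 17 bits remain
Read 2: bits[7:13] width=6 -> value=61 (bin 111101); offset now 13 = byte 1 bit 5; 11 bits remain
Read 3: bits[13:16] width=3 -> value=1 (bin 001); offset now 16 = byte 2 bit 0; 8 bits remain
Read 4: bits[16:20] width=4 -> value=10 (bin 1010); offset now 20 = byte 2 bit 4; 4 bits remain
Read 5: bits[20:22] width=2 -> value=1 (bin 01); offset now 22 = byte 2 bit 6; 2 bits remain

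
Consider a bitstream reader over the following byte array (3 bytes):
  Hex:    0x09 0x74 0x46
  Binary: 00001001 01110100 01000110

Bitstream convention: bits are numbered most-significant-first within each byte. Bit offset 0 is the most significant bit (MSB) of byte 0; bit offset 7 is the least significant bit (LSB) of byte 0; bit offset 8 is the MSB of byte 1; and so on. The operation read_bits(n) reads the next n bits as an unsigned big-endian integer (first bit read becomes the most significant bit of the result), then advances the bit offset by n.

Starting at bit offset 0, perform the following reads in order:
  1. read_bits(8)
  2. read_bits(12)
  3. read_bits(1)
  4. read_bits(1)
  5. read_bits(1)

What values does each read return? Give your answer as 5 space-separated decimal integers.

Answer: 9 1860 0 1 1

Derivation:
Read 1: bits[0:8] width=8 -> value=9 (bin 00001001); offset now 8 = byte 1 bit 0; 16 bits remain
Read 2: bits[8:20] width=12 -> value=1860 (bin 011101000100); offset now 20 = byte 2 bit 4; 4 bits remain
Read 3: bits[20:21] width=1 -> value=0 (bin 0); offset now 21 = byte 2 bit 5; 3 bits remain
Read 4: bits[21:22] width=1 -> value=1 (bin 1); offset now 22 = byte 2 bit 6; 2 bits remain
Read 5: bits[22:23] width=1 -> value=1 (bin 1); offset now 23 = byte 2 bit 7; 1 bits remain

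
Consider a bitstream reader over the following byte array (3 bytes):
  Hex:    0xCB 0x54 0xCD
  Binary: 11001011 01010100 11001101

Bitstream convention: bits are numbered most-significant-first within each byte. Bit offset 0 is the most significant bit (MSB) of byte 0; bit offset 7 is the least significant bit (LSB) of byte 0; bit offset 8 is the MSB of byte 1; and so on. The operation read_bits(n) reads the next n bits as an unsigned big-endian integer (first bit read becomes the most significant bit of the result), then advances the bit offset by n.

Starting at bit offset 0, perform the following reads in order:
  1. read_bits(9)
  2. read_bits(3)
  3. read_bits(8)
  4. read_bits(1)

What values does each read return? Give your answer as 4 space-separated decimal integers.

Answer: 406 5 76 1

Derivation:
Read 1: bits[0:9] width=9 -> value=406 (bin 110010110); offset now 9 = byte 1 bit 1; 15 bits remain
Read 2: bits[9:12] width=3 -> value=5 (bin 101); offset now 12 = byte 1 bit 4; 12 bits remain
Read 3: bits[12:20] width=8 -> value=76 (bin 01001100); offset now 20 = byte 2 bit 4; 4 bits remain
Read 4: bits[20:21] width=1 -> value=1 (bin 1); offset now 21 = byte 2 bit 5; 3 bits remain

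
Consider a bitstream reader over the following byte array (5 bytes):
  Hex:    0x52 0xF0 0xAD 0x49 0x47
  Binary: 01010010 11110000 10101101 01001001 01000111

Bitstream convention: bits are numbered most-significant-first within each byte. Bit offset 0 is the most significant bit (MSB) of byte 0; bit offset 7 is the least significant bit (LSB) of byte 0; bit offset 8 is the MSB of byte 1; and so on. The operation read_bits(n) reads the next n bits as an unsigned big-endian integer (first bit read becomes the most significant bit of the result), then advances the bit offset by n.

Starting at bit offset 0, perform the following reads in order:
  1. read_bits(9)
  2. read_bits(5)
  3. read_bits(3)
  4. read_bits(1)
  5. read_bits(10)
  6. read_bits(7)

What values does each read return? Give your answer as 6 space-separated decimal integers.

Answer: 165 28 1 0 724 74

Derivation:
Read 1: bits[0:9] width=9 -> value=165 (bin 010100101); offset now 9 = byte 1 bit 1; 31 bits remain
Read 2: bits[9:14] width=5 -> value=28 (bin 11100); offset now 14 = byte 1 bit 6; 26 bits remain
Read 3: bits[14:17] width=3 -> value=1 (bin 001); offset now 17 = byte 2 bit 1; 23 bits remain
Read 4: bits[17:18] width=1 -> value=0 (bin 0); offset now 18 = byte 2 bit 2; 22 bits remain
Read 5: bits[18:28] width=10 -> value=724 (bin 1011010100); offset now 28 = byte 3 bit 4; 12 bits remain
Read 6: bits[28:35] width=7 -> value=74 (bin 1001010); offset now 35 = byte 4 bit 3; 5 bits remain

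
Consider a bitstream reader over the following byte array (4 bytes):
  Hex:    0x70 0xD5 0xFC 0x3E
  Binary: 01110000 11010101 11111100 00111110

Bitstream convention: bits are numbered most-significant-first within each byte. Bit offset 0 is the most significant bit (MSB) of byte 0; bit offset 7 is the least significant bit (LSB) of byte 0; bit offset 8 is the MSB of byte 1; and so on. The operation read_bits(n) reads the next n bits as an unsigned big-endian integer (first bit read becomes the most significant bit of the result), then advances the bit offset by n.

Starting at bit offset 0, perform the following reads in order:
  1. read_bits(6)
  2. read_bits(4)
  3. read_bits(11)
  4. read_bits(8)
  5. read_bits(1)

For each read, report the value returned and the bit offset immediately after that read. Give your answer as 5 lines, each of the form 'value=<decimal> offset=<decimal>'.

Answer: value=28 offset=6
value=3 offset=10
value=703 offset=21
value=135 offset=29
value=1 offset=30

Derivation:
Read 1: bits[0:6] width=6 -> value=28 (bin 011100); offset now 6 = byte 0 bit 6; 26 bits remain
Read 2: bits[6:10] width=4 -> value=3 (bin 0011); offset now 10 = byte 1 bit 2; 22 bits remain
Read 3: bits[10:21] width=11 -> value=703 (bin 01010111111); offset now 21 = byte 2 bit 5; 11 bits remain
Read 4: bits[21:29] width=8 -> value=135 (bin 10000111); offset now 29 = byte 3 bit 5; 3 bits remain
Read 5: bits[29:30] width=1 -> value=1 (bin 1); offset now 30 = byte 3 bit 6; 2 bits remain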